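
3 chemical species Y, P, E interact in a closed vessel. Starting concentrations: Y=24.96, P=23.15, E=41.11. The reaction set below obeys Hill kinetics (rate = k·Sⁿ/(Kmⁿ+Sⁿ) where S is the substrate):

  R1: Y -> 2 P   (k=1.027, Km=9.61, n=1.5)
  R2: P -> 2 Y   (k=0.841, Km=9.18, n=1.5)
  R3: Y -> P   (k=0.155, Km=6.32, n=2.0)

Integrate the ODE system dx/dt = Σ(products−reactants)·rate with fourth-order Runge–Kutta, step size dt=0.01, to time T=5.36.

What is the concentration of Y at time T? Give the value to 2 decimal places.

RK4 with dt=0.01: 536 steps to T=5.36. Trajectory (selected grid times):
t=0.00: Y=24.96 P=23.15 E=41.11
t=0.60: Y=25.19 P=23.83 E=41.11
t=1.19: Y=25.41 P=24.49 E=41.11
t=1.79: Y=25.65 P=25.17 E=41.11
t=2.38: Y=25.88 P=25.84 E=41.11
t=2.98: Y=26.13 P=26.51 E=41.11
t=3.57: Y=26.37 P=27.18 E=41.11
t=4.17: Y=26.63 P=27.85 E=41.11
t=4.76: Y=26.88 P=28.52 E=41.11
t=5.36: Y=27.14 P=29.20 E=41.11
Read off Y at T=5.36: 27.14

Y at T = 27.14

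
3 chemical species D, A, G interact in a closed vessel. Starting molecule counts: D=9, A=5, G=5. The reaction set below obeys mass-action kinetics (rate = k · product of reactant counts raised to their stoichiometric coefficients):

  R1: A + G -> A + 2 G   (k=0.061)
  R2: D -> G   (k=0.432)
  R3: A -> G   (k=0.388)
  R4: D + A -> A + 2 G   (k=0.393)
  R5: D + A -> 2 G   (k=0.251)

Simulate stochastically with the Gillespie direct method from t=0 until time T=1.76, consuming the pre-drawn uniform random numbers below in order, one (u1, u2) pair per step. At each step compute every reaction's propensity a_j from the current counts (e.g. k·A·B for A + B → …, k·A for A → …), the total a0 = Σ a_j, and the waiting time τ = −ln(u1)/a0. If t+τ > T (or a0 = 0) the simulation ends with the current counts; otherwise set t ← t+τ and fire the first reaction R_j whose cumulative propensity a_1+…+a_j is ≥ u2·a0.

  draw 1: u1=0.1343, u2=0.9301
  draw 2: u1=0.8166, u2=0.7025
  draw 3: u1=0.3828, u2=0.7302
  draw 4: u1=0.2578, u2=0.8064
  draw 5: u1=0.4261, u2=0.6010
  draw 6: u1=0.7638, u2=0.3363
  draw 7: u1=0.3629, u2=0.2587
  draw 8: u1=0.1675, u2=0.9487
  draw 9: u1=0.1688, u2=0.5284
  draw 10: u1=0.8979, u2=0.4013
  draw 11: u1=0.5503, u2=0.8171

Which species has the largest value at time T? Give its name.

Dominant species at T: G

t=0.000: D=9 A=5 G=5
Draw 1: a1=1.525, a2=3.888, a3=1.940, a4=17.685, a5=11.295, a0=36.333; τ=−ln(0.1343)/36.333=0.055 → t=0.055; u2·a0=0.9301·36.333=33.793; a1+…+a4=25.038 < 33.793 ≤ a1+…+a5=36.333 → R5 fires; D=8 A=4 G=7
Draw 2: a1=1.708, a2=3.456, a3=1.552, a4=12.576, a5=8.032, a0=27.324; τ=−ln(0.8166)/27.324=0.007 → t=0.063; u2·a0=0.7025·27.324=19.195; a1+…+a3=6.716 < 19.195 ≤ a1+…+a4=19.292 → R4 fires; D=7 A=4 G=9
Draw 3: a1=2.196, a2=3.024, a3=1.552, a4=11.004, a5=7.028, a0=24.804; τ=−ln(0.3828)/24.804=0.039 → t=0.101; u2·a0=0.7302·24.804=18.112; a1+…+a4=17.776 < 18.112 ≤ a1+…+a5=24.804 → R5 fires; D=6 A=3 G=11
Draw 4: a1=2.013, a2=2.592, a3=1.164, a4=7.074, a5=4.518, a0=17.361; τ=−ln(0.2578)/17.361=0.078 → t=0.179; u2·a0=0.8064·17.361=14.000; a1+…+a4=12.843 < 14.000 ≤ a1+…+a5=17.361 → R5 fires; D=5 A=2 G=13
Draw 5: a1=1.586, a2=2.160, a3=0.776, a4=3.930, a5=2.510, a0=10.962; τ=−ln(0.4261)/10.962=0.078 → t=0.257; u2·a0=0.6010·10.962=6.588; a1+…+a3=4.522 < 6.588 ≤ a1+…+a4=8.452 → R4 fires; D=4 A=2 G=15
Draw 6: a1=1.830, a2=1.728, a3=0.776, a4=3.144, a5=2.008, a0=9.486; τ=−ln(0.7638)/9.486=0.028 → t=0.286; u2·a0=0.3363·9.486=3.190; a1=1.830 < 3.190 ≤ a1+a2=3.558 → R2 fires; D=3 A=2 G=16
Draw 7: a1=1.952, a2=1.296, a3=0.776, a4=2.358, a5=1.506, a0=7.888; τ=−ln(0.3629)/7.888=0.129 → t=0.414; u2·a0=0.2587·7.888=2.041; a1=1.952 < 2.041 ≤ a1+a2=3.248 → R2 fires; D=2 A=2 G=17
Draw 8: a1=2.074, a2=0.864, a3=0.776, a4=1.572, a5=1.004, a0=6.290; τ=−ln(0.1675)/6.290=0.284 → t=0.698; u2·a0=0.9487·6.290=5.967; a1+…+a4=5.286 < 5.967 ≤ a1+…+a5=6.290 → R5 fires; D=1 A=1 G=19
Draw 9: a1=1.159, a2=0.432, a3=0.388, a4=0.393, a5=0.251, a0=2.623; τ=−ln(0.1688)/2.623=0.678 → t=1.377; u2·a0=0.5284·2.623=1.386; a1=1.159 < 1.386 ≤ a1+a2=1.591 → R2 fires; D=0 A=1 G=20
Draw 10: a1=1.220, a2=0.000, a3=0.388, a4=0.000, a5=0.000, a0=1.608; τ=−ln(0.8979)/1.608=0.067 → t=1.443; u2·a0=0.4013·1.608=0.645 ≤ a1=1.220 → R1 fires; D=0 A=1 G=21
Draw 11: a1=1.281, a2=0.000, a3=0.388, a4=0.000, a5=0.000, a0=1.669; τ=−ln(0.5503)/1.669=0.358 → t=1.801 > T=1.76: stop.
At T=1.76: D=0 A=1 G=21; the largest is G.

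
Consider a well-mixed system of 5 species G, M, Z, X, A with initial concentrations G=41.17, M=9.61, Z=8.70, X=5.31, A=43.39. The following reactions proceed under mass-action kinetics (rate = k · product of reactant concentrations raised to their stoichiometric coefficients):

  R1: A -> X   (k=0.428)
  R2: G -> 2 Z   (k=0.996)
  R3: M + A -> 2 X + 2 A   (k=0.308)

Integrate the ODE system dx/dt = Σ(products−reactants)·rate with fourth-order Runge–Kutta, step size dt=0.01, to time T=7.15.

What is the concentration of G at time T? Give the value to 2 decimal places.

RK4 with dt=0.01: 715 steps to T=7.15. Trajectory (selected grid times):
t=0.00: G=41.17 M=9.61 Z=8.70 X=5.31 A=43.39
t=0.79: G=18.74 M=0.00 Z=53.55 X=39.52 A=38.00
t=1.59: G=8.45 M=0.00 Z=74.14 X=50.54 A=26.99
t=2.38: G=3.85 M=0.00 Z=83.35 X=58.29 A=19.24
t=3.18: G=1.73 M=0.00 Z=87.57 X=63.87 A=13.66
t=3.97: G=0.79 M=0.00 Z=89.46 X=67.79 A=9.74
t=4.77: G=0.36 M=0.00 Z=90.33 X=70.61 A=6.92
t=5.56: G=0.16 M=0.00 Z=90.72 X=72.60 A=4.93
t=6.36: G=0.07 M=0.00 Z=90.89 X=74.03 A=3.50
t=7.15: G=0.03 M=0.00 Z=90.97 X=75.03 A=2.50
Read off G at T=7.15: 0.03

G at T = 0.03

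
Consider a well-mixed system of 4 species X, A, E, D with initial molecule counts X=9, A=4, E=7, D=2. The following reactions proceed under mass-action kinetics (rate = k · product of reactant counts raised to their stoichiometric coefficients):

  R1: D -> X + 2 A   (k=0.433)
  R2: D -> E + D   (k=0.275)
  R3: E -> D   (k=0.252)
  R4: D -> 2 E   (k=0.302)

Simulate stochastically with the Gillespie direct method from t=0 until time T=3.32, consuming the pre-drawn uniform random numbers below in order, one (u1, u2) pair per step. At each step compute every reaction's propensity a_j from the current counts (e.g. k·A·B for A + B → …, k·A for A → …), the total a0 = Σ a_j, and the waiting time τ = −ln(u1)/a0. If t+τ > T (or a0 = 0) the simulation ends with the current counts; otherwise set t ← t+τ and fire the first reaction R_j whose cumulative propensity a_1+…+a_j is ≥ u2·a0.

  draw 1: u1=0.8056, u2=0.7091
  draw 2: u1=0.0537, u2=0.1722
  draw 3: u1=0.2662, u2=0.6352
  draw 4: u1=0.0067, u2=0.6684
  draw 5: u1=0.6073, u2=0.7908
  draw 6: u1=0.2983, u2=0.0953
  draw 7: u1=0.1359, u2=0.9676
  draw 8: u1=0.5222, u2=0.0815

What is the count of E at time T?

E at T = 8

t=0.000: X=9 A=4 E=7 D=2
Draw 1: a1=0.866, a2=0.550, a3=1.764, a4=0.604, a0=3.784; τ=−ln(0.8056)/3.784=0.057 → t=0.057; u2·a0=0.7091·3.784=2.683; a1+a2=1.416 < 2.683 ≤ a1+…+a3=3.180 → R3 fires; X=9 A=4 E=6 D=3
Draw 2: a1=1.299, a2=0.825, a3=1.512, a4=0.906, a0=4.542; τ=−ln(0.0537)/4.542=0.644 → t=0.701; u2·a0=0.1722·4.542=0.782 ≤ a1=1.299 → R1 fires; X=10 A=6 E=6 D=2
Draw 3: a1=0.866, a2=0.550, a3=1.512, a4=0.604, a0=3.532; τ=−ln(0.2662)/3.532=0.375 → t=1.076; u2·a0=0.6352·3.532=2.244; a1+a2=1.416 < 2.244 ≤ a1+…+a3=2.928 → R3 fires; X=10 A=6 E=5 D=3
Draw 4: a1=1.299, a2=0.825, a3=1.260, a4=0.906, a0=4.290; τ=−ln(0.0067)/4.290=1.167 → t=2.243; u2·a0=0.6684·4.290=2.867; a1+a2=2.124 < 2.867 ≤ a1+…+a3=3.384 → R3 fires; X=10 A=6 E=4 D=4
Draw 5: a1=1.732, a2=1.100, a3=1.008, a4=1.208, a0=5.048; τ=−ln(0.6073)/5.048=0.099 → t=2.341; u2·a0=0.7908·5.048=3.992; a1+…+a3=3.840 < 3.992 ≤ a1+…+a4=5.048 → R4 fires; X=10 A=6 E=6 D=3
Draw 6: a1=1.299, a2=0.825, a3=1.512, a4=0.906, a0=4.542; τ=−ln(0.2983)/4.542=0.266 → t=2.608; u2·a0=0.0953·4.542=0.433 ≤ a1=1.299 → R1 fires; X=11 A=8 E=6 D=2
Draw 7: a1=0.866, a2=0.550, a3=1.512, a4=0.604, a0=3.532; τ=−ln(0.1359)/3.532=0.565 → t=3.173; u2·a0=0.9676·3.532=3.418; a1+…+a3=2.928 < 3.418 ≤ a1+…+a4=3.532 → R4 fires; X=11 A=8 E=8 D=1
Draw 8: a1=0.433, a2=0.275, a3=2.016, a4=0.302, a0=3.026; τ=−ln(0.5222)/3.026=0.215 → t=3.387 > T=3.32: stop.
Read off E at T=3.32: 8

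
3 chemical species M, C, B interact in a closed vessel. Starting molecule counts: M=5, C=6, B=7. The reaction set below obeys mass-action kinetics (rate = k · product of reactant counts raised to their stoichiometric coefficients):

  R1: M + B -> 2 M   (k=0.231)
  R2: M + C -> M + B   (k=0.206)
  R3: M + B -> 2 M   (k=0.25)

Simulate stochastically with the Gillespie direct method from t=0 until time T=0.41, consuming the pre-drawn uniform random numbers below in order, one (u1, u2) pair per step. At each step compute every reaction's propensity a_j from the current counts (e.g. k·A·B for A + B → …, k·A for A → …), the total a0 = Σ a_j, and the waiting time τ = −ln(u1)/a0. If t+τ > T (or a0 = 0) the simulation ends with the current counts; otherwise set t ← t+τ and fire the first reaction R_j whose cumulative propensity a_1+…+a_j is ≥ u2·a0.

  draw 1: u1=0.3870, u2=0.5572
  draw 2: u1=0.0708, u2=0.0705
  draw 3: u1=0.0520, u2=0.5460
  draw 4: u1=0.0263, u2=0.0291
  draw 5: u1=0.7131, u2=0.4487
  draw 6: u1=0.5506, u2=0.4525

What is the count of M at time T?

M at T = 7

t=0.000: M=5 C=6 B=7
Draw 1: a1=8.085, a2=6.180, a3=8.750, a0=23.015; τ=−ln(0.3870)/23.015=0.041 → t=0.041; u2·a0=0.5572·23.015=12.824; a1=8.085 < 12.824 ≤ a1+a2=14.265 → R2 fires; M=5 C=5 B=8
Draw 2: a1=9.240, a2=5.150, a3=10.000, a0=24.390; τ=−ln(0.0708)/24.390=0.109 → t=0.150; u2·a0=0.0705·24.390=1.719 ≤ a1=9.240 → R1 fires; M=6 C=5 B=7
Draw 3: a1=9.702, a2=6.180, a3=10.500, a0=26.382; τ=−ln(0.0520)/26.382=0.112 → t=0.262; u2·a0=0.5460·26.382=14.405; a1=9.702 < 14.405 ≤ a1+a2=15.882 → R2 fires; M=6 C=4 B=8
Draw 4: a1=11.088, a2=4.944, a3=12.000, a0=28.032; τ=−ln(0.0263)/28.032=0.130 → t=0.392; u2·a0=0.0291·28.032=0.816 ≤ a1=11.088 → R1 fires; M=7 C=4 B=7
Draw 5: a1=11.319, a2=5.768, a3=12.250, a0=29.337; τ=−ln(0.7131)/29.337=0.012 → t=0.403; u2·a0=0.4487·29.337=13.164; a1=11.319 < 13.164 ≤ a1+a2=17.087 → R2 fires; M=7 C=3 B=8
Draw 6: a1=12.936, a2=4.326, a3=14.000, a0=31.262; τ=−ln(0.5506)/31.262=0.019 → t=0.422 > T=0.41: stop.
Read off M at T=0.41: 7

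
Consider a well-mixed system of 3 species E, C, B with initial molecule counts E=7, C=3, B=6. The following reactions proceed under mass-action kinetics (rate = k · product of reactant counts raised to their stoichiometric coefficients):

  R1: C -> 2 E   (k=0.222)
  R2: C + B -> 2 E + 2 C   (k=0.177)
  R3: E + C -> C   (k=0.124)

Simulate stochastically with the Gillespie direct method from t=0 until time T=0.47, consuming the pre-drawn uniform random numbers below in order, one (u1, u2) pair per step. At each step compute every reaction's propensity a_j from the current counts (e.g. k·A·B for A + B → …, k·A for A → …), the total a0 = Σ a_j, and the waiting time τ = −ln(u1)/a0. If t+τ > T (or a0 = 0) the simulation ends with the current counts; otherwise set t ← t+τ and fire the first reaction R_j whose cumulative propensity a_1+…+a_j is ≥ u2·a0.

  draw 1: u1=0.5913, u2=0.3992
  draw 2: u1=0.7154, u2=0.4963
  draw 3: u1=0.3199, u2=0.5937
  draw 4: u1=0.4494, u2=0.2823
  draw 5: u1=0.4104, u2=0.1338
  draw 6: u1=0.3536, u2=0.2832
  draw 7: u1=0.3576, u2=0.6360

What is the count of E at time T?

E at T = 13

t=0.000: E=7 C=3 B=6
Draw 1: a1=0.666, a2=3.186, a3=2.604, a0=6.456; τ=−ln(0.5913)/6.456=0.081 → t=0.081; u2·a0=0.3992·6.456=2.577; a1=0.666 < 2.577 ≤ a1+a2=3.852 → R2 fires; E=9 C=4 B=5
Draw 2: a1=0.888, a2=3.540, a3=4.464, a0=8.892; τ=−ln(0.7154)/8.892=0.038 → t=0.119; u2·a0=0.4963·8.892=4.413; a1=0.888 < 4.413 ≤ a1+a2=4.428 → R2 fires; E=11 C=5 B=4
Draw 3: a1=1.110, a2=3.540, a3=6.820, a0=11.470; τ=−ln(0.3199)/11.470=0.099 → t=0.218; u2·a0=0.5937·11.470=6.810; a1+a2=4.650 < 6.810 ≤ a1+…+a3=11.470 → R3 fires; E=10 C=5 B=4
Draw 4: a1=1.110, a2=3.540, a3=6.200, a0=10.850; τ=−ln(0.4494)/10.850=0.074 → t=0.292; u2·a0=0.2823·10.850=3.063; a1=1.110 < 3.063 ≤ a1+a2=4.650 → R2 fires; E=12 C=6 B=3
Draw 5: a1=1.332, a2=3.186, a3=8.928, a0=13.446; τ=−ln(0.4104)/13.446=0.066 → t=0.358; u2·a0=0.1338·13.446=1.799; a1=1.332 < 1.799 ≤ a1+a2=4.518 → R2 fires; E=14 C=7 B=2
Draw 6: a1=1.554, a2=2.478, a3=12.152, a0=16.184; τ=−ln(0.3536)/16.184=0.064 → t=0.423; u2·a0=0.2832·16.184=4.583; a1+a2=4.032 < 4.583 ≤ a1+…+a3=16.184 → R3 fires; E=13 C=7 B=2
Draw 7: a1=1.554, a2=2.478, a3=11.284, a0=15.316; τ=−ln(0.3576)/15.316=0.067 → t=0.490 > T=0.47: stop.
Read off E at T=0.47: 13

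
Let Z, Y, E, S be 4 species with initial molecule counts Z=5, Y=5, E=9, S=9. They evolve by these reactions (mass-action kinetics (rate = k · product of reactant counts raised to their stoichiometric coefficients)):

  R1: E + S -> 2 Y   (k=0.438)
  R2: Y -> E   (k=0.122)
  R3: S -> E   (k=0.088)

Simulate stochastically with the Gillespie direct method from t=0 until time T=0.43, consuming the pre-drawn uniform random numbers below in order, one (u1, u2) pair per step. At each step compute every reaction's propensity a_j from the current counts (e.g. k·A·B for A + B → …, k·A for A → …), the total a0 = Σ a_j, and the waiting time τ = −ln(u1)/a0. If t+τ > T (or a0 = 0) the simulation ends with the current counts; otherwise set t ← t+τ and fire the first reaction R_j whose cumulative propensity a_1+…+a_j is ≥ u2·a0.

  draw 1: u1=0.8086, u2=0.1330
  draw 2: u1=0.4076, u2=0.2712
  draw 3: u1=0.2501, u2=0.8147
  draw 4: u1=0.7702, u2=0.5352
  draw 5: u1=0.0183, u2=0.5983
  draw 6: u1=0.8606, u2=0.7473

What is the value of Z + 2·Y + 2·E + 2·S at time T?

Check how each reaction changes W = Z + 2·Y + 2·E + 2·S (weight of products minus weight of reactants):
R1: E + S -> 2 Y: (2·2) − (2·1 + 2·1) = 4 − 4 = 0
R2: Y -> E: (2·1) − (2·1) = 2 − 2 = 0
R3: S -> E: (2·1) − (2·1) = 2 − 2 = 0
Every reaction leaves W unchanged, so W is conserved and no simulation is needed: W(T) = W(0) = 5 + 2·5 + 2·9 + 2·9 = 51

Value at T = 51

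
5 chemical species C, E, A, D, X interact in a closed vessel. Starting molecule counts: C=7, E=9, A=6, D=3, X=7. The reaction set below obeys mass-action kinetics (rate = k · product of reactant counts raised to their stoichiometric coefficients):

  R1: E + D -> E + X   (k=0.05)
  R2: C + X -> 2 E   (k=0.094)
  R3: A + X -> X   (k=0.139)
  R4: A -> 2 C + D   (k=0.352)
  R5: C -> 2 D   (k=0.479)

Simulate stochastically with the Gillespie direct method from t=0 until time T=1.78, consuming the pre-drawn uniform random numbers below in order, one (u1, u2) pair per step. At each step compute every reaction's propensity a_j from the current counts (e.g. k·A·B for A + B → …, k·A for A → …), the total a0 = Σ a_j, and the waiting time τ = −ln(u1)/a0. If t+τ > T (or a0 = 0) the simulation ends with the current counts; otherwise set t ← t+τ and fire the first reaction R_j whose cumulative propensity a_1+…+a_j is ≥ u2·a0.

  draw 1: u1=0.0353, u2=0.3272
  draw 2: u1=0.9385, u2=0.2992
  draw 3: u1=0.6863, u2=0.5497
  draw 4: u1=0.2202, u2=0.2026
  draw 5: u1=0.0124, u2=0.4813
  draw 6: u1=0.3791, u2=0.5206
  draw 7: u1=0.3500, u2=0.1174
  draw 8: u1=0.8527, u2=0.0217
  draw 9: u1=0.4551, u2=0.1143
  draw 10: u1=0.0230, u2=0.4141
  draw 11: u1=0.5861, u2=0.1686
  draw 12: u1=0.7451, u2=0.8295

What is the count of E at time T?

t=0.000: C=7 E=9 A=6 D=3 X=7
Draw 1: a1=1.350, a2=4.606, a3=5.838, a4=2.112, a5=3.353, a0=17.259; τ=−ln(0.0353)/17.259=0.194 → t=0.194; u2·a0=0.3272·17.259=5.647; a1=1.350 < 5.647 ≤ a1+a2=5.956 → R2 fires; C=6 E=11 A=6 D=3 X=6
Draw 2: a1=1.650, a2=3.384, a3=5.004, a4=2.112, a5=2.874, a0=15.024; τ=−ln(0.9385)/15.024=0.004 → t=0.198; u2·a0=0.2992·15.024=4.495; a1=1.650 < 4.495 ≤ a1+a2=5.034 → R2 fires; C=5 E=13 A=6 D=3 X=5
Draw 3: a1=1.950, a2=2.350, a3=4.170, a4=2.112, a5=2.395, a0=12.977; τ=−ln(0.6863)/12.977=0.029 → t=0.227; u2·a0=0.5497·12.977=7.133; a1+a2=4.300 < 7.133 ≤ a1+…+a3=8.470 → R3 fires; C=5 E=13 A=5 D=3 X=5
Draw 4: a1=1.950, a2=2.350, a3=3.475, a4=1.760, a5=2.395, a0=11.930; τ=−ln(0.2202)/11.930=0.127 → t=0.354; u2·a0=0.2026·11.930=2.417; a1=1.950 < 2.417 ≤ a1+a2=4.300 → R2 fires; C=4 E=15 A=5 D=3 X=4
Draw 5: a1=2.250, a2=1.504, a3=2.780, a4=1.760, a5=1.916, a0=10.210; τ=−ln(0.0124)/10.210=0.430 → t=0.784; u2·a0=0.4813·10.210=4.914; a1+a2=3.754 < 4.914 ≤ a1+…+a3=6.534 → R3 fires; C=4 E=15 A=4 D=3 X=4
Draw 6: a1=2.250, a2=1.504, a3=2.224, a4=1.408, a5=1.916, a0=9.302; τ=−ln(0.3791)/9.302=0.104 → t=0.888; u2·a0=0.5206·9.302=4.843; a1+a2=3.754 < 4.843 ≤ a1+…+a3=5.978 → R3 fires; C=4 E=15 A=3 D=3 X=4
Draw 7: a1=2.250, a2=1.504, a3=1.668, a4=1.056, a5=1.916, a0=8.394; τ=−ln(0.3500)/8.394=0.125 → t=1.013; u2·a0=0.1174·8.394=0.985 ≤ a1=2.250 → R1 fires; C=4 E=15 A=3 D=2 X=5
Draw 8: a1=1.500, a2=1.880, a3=2.085, a4=1.056, a5=1.916, a0=8.437; τ=−ln(0.8527)/8.437=0.019 → t=1.032; u2·a0=0.0217·8.437=0.183 ≤ a1=1.500 → R1 fires; C=4 E=15 A=3 D=1 X=6
Draw 9: a1=0.750, a2=2.256, a3=2.502, a4=1.056, a5=1.916, a0=8.480; τ=−ln(0.4551)/8.480=0.093 → t=1.125; u2·a0=0.1143·8.480=0.969; a1=0.750 < 0.969 ≤ a1+a2=3.006 → R2 fires; C=3 E=17 A=3 D=1 X=5
Draw 10: a1=0.850, a2=1.410, a3=2.085, a4=1.056, a5=1.437, a0=6.838; τ=−ln(0.0230)/6.838=0.552 → t=1.677; u2·a0=0.4141·6.838=2.832; a1+a2=2.260 < 2.832 ≤ a1+…+a3=4.345 → R3 fires; C=3 E=17 A=2 D=1 X=5
Draw 11: a1=0.850, a2=1.410, a3=1.390, a4=0.704, a5=1.437, a0=5.791; τ=−ln(0.5861)/5.791=0.092 → t=1.769; u2·a0=0.1686·5.791=0.976; a1=0.850 < 0.976 ≤ a1+a2=2.260 → R2 fires; C=2 E=19 A=2 D=1 X=4
Draw 12: a1=0.950, a2=0.752, a3=1.112, a4=0.704, a5=0.958, a0=4.476; τ=−ln(0.7451)/4.476=0.066 → t=1.835 > T=1.78: stop.
Read off E at T=1.78: 19

E at T = 19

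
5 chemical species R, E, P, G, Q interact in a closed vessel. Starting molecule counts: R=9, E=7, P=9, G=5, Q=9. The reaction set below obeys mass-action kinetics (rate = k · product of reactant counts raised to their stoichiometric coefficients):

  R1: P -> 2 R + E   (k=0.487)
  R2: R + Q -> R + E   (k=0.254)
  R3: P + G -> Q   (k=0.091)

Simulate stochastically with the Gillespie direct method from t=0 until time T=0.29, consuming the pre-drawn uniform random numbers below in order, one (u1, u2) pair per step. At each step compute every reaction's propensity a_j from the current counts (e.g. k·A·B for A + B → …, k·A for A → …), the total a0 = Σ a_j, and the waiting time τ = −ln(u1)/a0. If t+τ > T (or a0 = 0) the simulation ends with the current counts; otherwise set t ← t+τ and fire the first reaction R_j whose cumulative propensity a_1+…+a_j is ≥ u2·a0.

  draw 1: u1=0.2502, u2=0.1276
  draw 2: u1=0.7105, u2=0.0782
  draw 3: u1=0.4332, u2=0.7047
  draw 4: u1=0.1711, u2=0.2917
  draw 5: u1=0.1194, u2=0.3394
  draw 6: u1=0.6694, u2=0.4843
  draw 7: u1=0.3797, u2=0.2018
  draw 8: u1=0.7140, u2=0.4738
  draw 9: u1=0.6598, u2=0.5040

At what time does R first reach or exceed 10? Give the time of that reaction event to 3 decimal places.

t=0.000: R=9 E=7 P=9 G=5 Q=9
Draw 1: a1=4.383, a2=20.574, a3=4.095, a0=29.052; τ=−ln(0.2502)/29.052=0.048 → t=0.048; u2·a0=0.1276·29.052=3.707 ≤ a1=4.383 → R1 fires; R=11 E=8 P=8 G=5 Q=9
Draw 2: a1=3.896, a2=25.146, a3=3.640, a0=32.682; τ=−ln(0.7105)/32.682=0.010 → t=0.058; u2·a0=0.0782·32.682=2.556 ≤ a1=3.896 → R1 fires; R=13 E=9 P=7 G=5 Q=9
Draw 3: a1=3.409, a2=29.718, a3=3.185, a0=36.312; τ=−ln(0.4332)/36.312=0.023 → t=0.081; u2·a0=0.7047·36.312=25.589; a1=3.409 < 25.589 ≤ a1+a2=33.127 → R2 fires; R=13 E=10 P=7 G=5 Q=8
Draw 4: a1=3.409, a2=26.416, a3=3.185, a0=33.010; τ=−ln(0.1711)/33.010=0.053 → t=0.135; u2·a0=0.2917·33.010=9.629; a1=3.409 < 9.629 ≤ a1+a2=29.825 → R2 fires; R=13 E=11 P=7 G=5 Q=7
Draw 5: a1=3.409, a2=23.114, a3=3.185, a0=29.708; τ=−ln(0.1194)/29.708=0.072 → t=0.206; u2·a0=0.3394·29.708=10.083; a1=3.409 < 10.083 ≤ a1+a2=26.523 → R2 fires; R=13 E=12 P=7 G=5 Q=6
Draw 6: a1=3.409, a2=19.812, a3=3.185, a0=26.406; τ=−ln(0.6694)/26.406=0.015 → t=0.221; u2·a0=0.4843·26.406=12.788; a1=3.409 < 12.788 ≤ a1+a2=23.221 → R2 fires; R=13 E=13 P=7 G=5 Q=5
Draw 7: a1=3.409, a2=16.510, a3=3.185, a0=23.104; τ=−ln(0.3797)/23.104=0.042 → t=0.263; u2·a0=0.2018·23.104=4.662; a1=3.409 < 4.662 ≤ a1+a2=19.919 → R2 fires; R=13 E=14 P=7 G=5 Q=4
Draw 8: a1=3.409, a2=13.208, a3=3.185, a0=19.802; τ=−ln(0.7140)/19.802=0.017 → t=0.280; u2·a0=0.4738·19.802=9.382; a1=3.409 < 9.382 ≤ a1+a2=16.617 → R2 fires; R=13 E=15 P=7 G=5 Q=3
Draw 9: a1=3.409, a2=9.906, a3=3.185, a0=16.500; τ=−ln(0.6598)/16.500=0.025 → t=0.306 > T=0.29: stop.
R first becomes ≥ 10 when it reaches 11 at the event at t=0.048.

Threshold first reached at t = 0.048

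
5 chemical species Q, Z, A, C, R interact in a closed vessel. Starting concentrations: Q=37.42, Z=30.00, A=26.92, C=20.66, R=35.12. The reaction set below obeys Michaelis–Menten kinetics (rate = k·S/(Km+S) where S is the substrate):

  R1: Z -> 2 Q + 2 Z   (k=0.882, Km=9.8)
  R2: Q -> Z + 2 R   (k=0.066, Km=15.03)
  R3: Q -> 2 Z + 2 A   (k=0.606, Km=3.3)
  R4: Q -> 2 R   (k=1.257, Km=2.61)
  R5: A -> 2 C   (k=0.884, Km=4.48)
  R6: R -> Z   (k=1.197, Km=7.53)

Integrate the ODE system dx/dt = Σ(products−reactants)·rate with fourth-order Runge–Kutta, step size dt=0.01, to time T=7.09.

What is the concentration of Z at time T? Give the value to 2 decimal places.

RK4 with dt=0.01: 709 steps to T=7.09. Trajectory (selected grid times):
t=0.00: Q=37.42 Z=30.00 A=26.92 C=20.66 R=35.12
t=0.79: Q=37.07 Z=32.23 A=27.20 C=21.86 R=36.27
t=1.58: Q=36.75 Z=34.47 A=27.48 C=23.06 R=37.41
t=2.36: Q=36.44 Z=36.69 A=27.75 C=24.24 R=38.54
t=3.15: Q=36.15 Z=38.95 A=28.03 C=25.45 R=39.67
t=3.94: Q=35.86 Z=41.22 A=28.30 C=26.65 R=40.80
t=4.73: Q=35.60 Z=43.50 A=28.58 C=27.86 R=41.92
t=5.51: Q=35.34 Z=45.76 A=28.85 C=29.05 R=43.03
t=6.30: Q=35.10 Z=48.05 A=29.12 C=30.26 R=44.15
t=7.09: Q=34.86 Z=50.35 A=29.39 C=31.47 R=45.26
Read off Z at T=7.09: 50.35

Z at T = 50.35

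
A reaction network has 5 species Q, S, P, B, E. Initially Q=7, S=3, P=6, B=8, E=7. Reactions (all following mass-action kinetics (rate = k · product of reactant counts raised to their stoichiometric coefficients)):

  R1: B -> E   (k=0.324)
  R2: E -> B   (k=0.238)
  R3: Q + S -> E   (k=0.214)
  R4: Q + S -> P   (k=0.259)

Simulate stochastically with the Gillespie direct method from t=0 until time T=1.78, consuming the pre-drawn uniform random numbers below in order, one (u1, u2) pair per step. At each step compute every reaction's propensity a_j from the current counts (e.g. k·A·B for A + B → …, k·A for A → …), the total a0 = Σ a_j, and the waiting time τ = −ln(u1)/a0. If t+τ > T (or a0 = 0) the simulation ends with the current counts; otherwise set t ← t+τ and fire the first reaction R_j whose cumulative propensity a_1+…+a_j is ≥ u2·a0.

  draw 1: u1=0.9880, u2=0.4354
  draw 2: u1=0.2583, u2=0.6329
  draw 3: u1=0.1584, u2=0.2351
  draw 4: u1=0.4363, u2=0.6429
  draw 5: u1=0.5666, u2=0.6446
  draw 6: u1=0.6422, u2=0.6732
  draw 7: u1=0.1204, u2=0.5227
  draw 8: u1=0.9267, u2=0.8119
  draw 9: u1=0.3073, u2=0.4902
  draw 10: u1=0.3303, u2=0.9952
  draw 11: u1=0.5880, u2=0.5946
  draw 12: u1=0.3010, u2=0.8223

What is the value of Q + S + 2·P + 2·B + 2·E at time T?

Check how each reaction changes W = Q + S + 2·P + 2·B + 2·E (weight of products minus weight of reactants):
R1: B -> E: (2·1) − (2·1) = 2 − 2 = 0
R2: E -> B: (2·1) − (2·1) = 2 − 2 = 0
R3: Q + S -> E: (2·1) − (1·1 + 1·1) = 2 − 2 = 0
R4: Q + S -> P: (2·1) − (1·1 + 1·1) = 2 − 2 = 0
Every reaction leaves W unchanged, so W is conserved and no simulation is needed: W(T) = W(0) = 7 + 3 + 2·6 + 2·8 + 2·7 = 52

Value at T = 52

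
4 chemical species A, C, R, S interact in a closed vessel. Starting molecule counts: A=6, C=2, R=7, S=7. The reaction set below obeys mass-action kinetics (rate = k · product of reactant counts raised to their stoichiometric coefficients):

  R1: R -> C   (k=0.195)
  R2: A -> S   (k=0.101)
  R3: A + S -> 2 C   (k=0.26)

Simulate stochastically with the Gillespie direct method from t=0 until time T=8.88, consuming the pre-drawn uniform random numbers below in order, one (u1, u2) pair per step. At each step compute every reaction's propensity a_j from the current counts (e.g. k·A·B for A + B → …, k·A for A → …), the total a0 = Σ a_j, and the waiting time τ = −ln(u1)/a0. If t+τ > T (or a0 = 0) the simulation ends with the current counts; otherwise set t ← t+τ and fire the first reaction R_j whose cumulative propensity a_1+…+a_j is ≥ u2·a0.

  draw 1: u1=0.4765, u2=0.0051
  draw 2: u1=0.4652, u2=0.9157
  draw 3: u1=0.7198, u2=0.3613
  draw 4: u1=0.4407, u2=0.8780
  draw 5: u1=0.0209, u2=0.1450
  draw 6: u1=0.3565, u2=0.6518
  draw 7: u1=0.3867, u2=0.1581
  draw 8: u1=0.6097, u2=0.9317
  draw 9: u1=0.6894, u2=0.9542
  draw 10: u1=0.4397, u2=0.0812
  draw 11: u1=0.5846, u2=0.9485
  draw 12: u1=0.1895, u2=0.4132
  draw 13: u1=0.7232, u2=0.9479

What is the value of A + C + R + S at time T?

Check how each reaction changes W = A + C + R + S (weight of products minus weight of reactants):
R1: R -> C: (1·1) − (1·1) = 1 − 1 = 0
R2: A -> S: (1·1) − (1·1) = 1 − 1 = 0
R3: A + S -> 2 C: (1·2) − (1·1 + 1·1) = 2 − 2 = 0
Every reaction leaves W unchanged, so W is conserved and no simulation is needed: W(T) = W(0) = 6 + 2 + 7 + 7 = 22

Value at T = 22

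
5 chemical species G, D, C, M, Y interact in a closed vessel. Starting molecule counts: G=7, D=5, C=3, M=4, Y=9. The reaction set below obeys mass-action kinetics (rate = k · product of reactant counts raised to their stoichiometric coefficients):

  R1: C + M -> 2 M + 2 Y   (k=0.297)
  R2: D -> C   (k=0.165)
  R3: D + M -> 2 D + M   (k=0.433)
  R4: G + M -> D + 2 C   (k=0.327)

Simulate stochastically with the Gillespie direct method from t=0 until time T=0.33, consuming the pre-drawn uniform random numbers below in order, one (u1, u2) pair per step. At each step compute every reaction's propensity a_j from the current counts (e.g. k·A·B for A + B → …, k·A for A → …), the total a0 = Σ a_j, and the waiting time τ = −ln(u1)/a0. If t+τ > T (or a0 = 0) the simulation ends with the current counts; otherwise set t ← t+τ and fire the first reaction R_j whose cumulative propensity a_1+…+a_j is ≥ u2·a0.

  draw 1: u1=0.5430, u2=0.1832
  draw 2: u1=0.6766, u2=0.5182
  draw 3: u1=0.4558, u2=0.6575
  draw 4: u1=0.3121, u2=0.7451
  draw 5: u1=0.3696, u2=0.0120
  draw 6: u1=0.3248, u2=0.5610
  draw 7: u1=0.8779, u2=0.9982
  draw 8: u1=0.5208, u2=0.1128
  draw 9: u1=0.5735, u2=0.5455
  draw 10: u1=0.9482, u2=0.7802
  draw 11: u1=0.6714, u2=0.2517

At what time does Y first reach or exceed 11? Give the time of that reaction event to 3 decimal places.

t=0.000: G=7 D=5 C=3 M=4 Y=9
Draw 1: a1=3.564, a2=0.825, a3=8.660, a4=9.156, a0=22.205; τ=−ln(0.5430)/22.205=0.028 → t=0.028; u2·a0=0.1832·22.205=4.068; a1=3.564 < 4.068 ≤ a1+a2=4.389 → R2 fires; G=7 D=4 C=4 M=4 Y=9
Draw 2: a1=4.752, a2=0.660, a3=6.928, a4=9.156, a0=21.496; τ=−ln(0.6766)/21.496=0.018 → t=0.046; u2·a0=0.5182·21.496=11.139; a1+a2=5.412 < 11.139 ≤ a1+…+a3=12.340 → R3 fires; G=7 D=5 C=4 M=4 Y=9
Draw 3: a1=4.752, a2=0.825, a3=8.660, a4=9.156, a0=23.393; τ=−ln(0.4558)/23.393=0.034 → t=0.079; u2·a0=0.6575·23.393=15.381; a1+…+a3=14.237 < 15.381 ≤ a1+…+a4=23.393 → R4 fires; G=6 D=6 C=6 M=3 Y=9
Draw 4: a1=5.346, a2=0.990, a3=7.794, a4=5.886, a0=20.016; τ=−ln(0.3121)/20.016=0.058 → t=0.137; u2·a0=0.7451·20.016=14.914; a1+…+a3=14.130 < 14.914 ≤ a1+…+a4=20.016 → R4 fires; G=5 D=7 C=8 M=2 Y=9
Draw 5: a1=4.752, a2=1.155, a3=6.062, a4=3.270, a0=15.239; τ=−ln(0.3696)/15.239=0.065 → t=0.203; u2·a0=0.0120·15.239=0.183 ≤ a1=4.752 → R1 fires; G=5 D=7 C=7 M=3 Y=11
Draw 6: a1=6.237, a2=1.155, a3=9.093, a4=4.905, a0=21.390; τ=−ln(0.3248)/21.390=0.053 → t=0.255; u2·a0=0.5610·21.390=12.000; a1+a2=7.392 < 12.000 ≤ a1+…+a3=16.485 → R3 fires; G=5 D=8 C=7 M=3 Y=11
Draw 7: a1=6.237, a2=1.320, a3=10.392, a4=4.905, a0=22.854; τ=−ln(0.8779)/22.854=0.006 → t=0.261; u2·a0=0.9982·22.854=22.813; a1+…+a3=17.949 < 22.813 ≤ a1+…+a4=22.854 → R4 fires; G=4 D=9 C=9 M=2 Y=11
Draw 8: a1=5.346, a2=1.485, a3=7.794, a4=2.616, a0=17.241; τ=−ln(0.5208)/17.241=0.038 → t=0.299; u2·a0=0.1128·17.241=1.945 ≤ a1=5.346 → R1 fires; G=4 D=9 C=8 M=3 Y=13
Draw 9: a1=7.128, a2=1.485, a3=11.691, a4=3.924, a0=24.228; τ=−ln(0.5735)/24.228=0.023 → t=0.322; u2·a0=0.5455·24.228=13.216; a1+a2=8.613 < 13.216 ≤ a1+…+a3=20.304 → R3 fires; G=4 D=10 C=8 M=3 Y=13
Draw 10: a1=7.128, a2=1.650, a3=12.990, a4=3.924, a0=25.692; τ=−ln(0.9482)/25.692=0.002 → t=0.324; u2·a0=0.7802·25.692=20.045; a1+a2=8.778 < 20.045 ≤ a1+…+a3=21.768 → R3 fires; G=4 D=11 C=8 M=3 Y=13
Draw 11: a1=7.128, a2=1.815, a3=14.289, a4=3.924, a0=27.156; τ=−ln(0.6714)/27.156=0.015 → t=0.339 > T=0.33: stop.
Y first becomes ≥ 11 when it reaches 11 at the event at t=0.203.

Threshold first reached at t = 0.203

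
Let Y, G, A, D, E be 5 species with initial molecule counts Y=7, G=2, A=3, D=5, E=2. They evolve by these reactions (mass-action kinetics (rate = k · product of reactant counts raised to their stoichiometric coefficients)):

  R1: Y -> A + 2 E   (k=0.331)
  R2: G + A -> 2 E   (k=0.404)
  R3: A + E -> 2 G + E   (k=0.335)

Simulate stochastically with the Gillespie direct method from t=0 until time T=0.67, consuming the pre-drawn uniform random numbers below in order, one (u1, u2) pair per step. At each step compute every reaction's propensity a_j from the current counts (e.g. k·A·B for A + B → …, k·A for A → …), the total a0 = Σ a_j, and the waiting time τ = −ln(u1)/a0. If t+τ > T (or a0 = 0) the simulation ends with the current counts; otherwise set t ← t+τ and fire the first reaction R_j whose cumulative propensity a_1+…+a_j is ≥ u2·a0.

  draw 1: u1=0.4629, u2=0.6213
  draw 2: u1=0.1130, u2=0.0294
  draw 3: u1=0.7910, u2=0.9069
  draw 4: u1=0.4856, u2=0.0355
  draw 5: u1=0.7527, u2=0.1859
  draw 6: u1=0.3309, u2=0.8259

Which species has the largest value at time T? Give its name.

t=0.000: Y=7 G=2 A=3 D=5 E=2
Draw 1: a1=2.317, a2=2.424, a3=2.010, a0=6.751; τ=−ln(0.4629)/6.751=0.114 → t=0.114; u2·a0=0.6213·6.751=4.194; a1=2.317 < 4.194 ≤ a1+a2=4.741 → R2 fires; Y=7 G=1 A=2 D=5 E=4
Draw 2: a1=2.317, a2=0.808, a3=2.680, a0=5.805; τ=−ln(0.1130)/5.805=0.376 → t=0.490; u2·a0=0.0294·5.805=0.171 ≤ a1=2.317 → R1 fires; Y=6 G=1 A=3 D=5 E=6
Draw 3: a1=1.986, a2=1.212, a3=6.030, a0=9.228; τ=−ln(0.7910)/9.228=0.025 → t=0.515; u2·a0=0.9069·9.228=8.369; a1+a2=3.198 < 8.369 ≤ a1+…+a3=9.228 → R3 fires; Y=6 G=3 A=2 D=5 E=6
Draw 4: a1=1.986, a2=2.424, a3=4.020, a0=8.430; τ=−ln(0.4856)/8.430=0.086 → t=0.601; u2·a0=0.0355·8.430=0.299 ≤ a1=1.986 → R1 fires; Y=5 G=3 A=3 D=5 E=8
Draw 5: a1=1.655, a2=3.636, a3=8.040, a0=13.331; τ=−ln(0.7527)/13.331=0.021 → t=0.622; u2·a0=0.1859·13.331=2.478; a1=1.655 < 2.478 ≤ a1+a2=5.291 → R2 fires; Y=5 G=2 A=2 D=5 E=10
Draw 6: a1=1.655, a2=1.616, a3=6.700, a0=9.971; τ=−ln(0.3309)/9.971=0.111 → t=0.733 > T=0.67: stop.
At T=0.67: Y=5 G=2 A=2 D=5 E=10; the largest is E.

Dominant species at T: E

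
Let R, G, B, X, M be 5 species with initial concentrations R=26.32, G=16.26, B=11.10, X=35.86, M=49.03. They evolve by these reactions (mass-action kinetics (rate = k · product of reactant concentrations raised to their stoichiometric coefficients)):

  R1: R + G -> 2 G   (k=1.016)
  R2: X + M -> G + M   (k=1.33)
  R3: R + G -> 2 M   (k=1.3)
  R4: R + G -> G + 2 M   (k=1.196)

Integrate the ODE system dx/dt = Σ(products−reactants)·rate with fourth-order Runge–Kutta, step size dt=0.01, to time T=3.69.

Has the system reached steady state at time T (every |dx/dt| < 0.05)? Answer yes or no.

RK4 with dt=0.01: 369 steps to T=3.69. Trajectory (selected grid times):
t=0.00: R=26.32 G=16.26 B=11.10 X=35.86 M=49.03
t=0.41: R=0.00 G=49.99 B=11.10 X=0.00 M=86.44
t=0.82: R=0.00 G=49.99 B=11.10 X=0.00 M=86.44
t=1.23: R=0.00 G=49.99 B=11.10 X=0.00 M=86.44
t=1.64: R=0.00 G=49.99 B=11.10 X=0.00 M=86.44
t=2.05: R=0.00 G=49.99 B=11.10 X=0.00 M=86.44
t=2.46: R=0.00 G=49.99 B=11.10 X=0.00 M=86.44
t=2.87: R=0.00 G=49.99 B=11.10 X=0.00 M=86.44
t=3.28: R=0.00 G=49.99 B=11.10 X=0.00 M=86.44
t=3.69: R=0.00 G=49.99 B=11.10 X=0.00 M=86.44
Rates at T: R1=0.0000, R2=0.0000, R3=0.0000, R4=0.0000
dx/dt at T (Σ net stoichiometry × rate): R=-0.0000, G=+0.0000, B=+0.0000, X=-0.0000, M=+0.0000
Largest |dx/dt| is |+0.0000| (G) < 0.05 → steady.

Steady state at T: yes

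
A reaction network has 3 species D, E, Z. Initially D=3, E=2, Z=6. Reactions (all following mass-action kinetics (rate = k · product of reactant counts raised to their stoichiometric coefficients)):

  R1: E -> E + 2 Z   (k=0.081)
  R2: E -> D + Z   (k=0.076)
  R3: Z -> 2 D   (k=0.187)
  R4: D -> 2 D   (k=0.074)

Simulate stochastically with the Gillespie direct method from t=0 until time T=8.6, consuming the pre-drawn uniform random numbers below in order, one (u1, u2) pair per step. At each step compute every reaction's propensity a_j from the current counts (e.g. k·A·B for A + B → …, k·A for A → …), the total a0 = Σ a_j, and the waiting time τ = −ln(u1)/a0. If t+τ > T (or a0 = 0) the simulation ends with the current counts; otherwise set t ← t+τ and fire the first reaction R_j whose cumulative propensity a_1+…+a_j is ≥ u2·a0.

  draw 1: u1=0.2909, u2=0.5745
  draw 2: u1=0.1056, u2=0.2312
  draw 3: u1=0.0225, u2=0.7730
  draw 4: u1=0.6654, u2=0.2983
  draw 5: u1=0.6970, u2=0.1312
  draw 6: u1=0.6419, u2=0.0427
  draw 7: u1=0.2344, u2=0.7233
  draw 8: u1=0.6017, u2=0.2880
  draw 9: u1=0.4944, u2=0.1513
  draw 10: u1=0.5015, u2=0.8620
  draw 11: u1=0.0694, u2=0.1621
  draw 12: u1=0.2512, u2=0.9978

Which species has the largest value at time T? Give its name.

t=0.000: D=3 E=2 Z=6
Draw 1: a1=0.162, a2=0.152, a3=1.122, a4=0.222, a0=1.658; τ=−ln(0.2909)/1.658=0.745 → t=0.745; u2·a0=0.5745·1.658=0.953; a1+a2=0.314 < 0.953 ≤ a1+…+a3=1.436 → R3 fires; D=5 E=2 Z=5
Draw 2: a1=0.162, a2=0.152, a3=0.935, a4=0.370, a0=1.619; τ=−ln(0.1056)/1.619=1.389 → t=2.133; u2·a0=0.2312·1.619=0.374; a1+a2=0.314 < 0.374 ≤ a1+…+a3=1.249 → R3 fires; D=7 E=2 Z=4
Draw 3: a1=0.162, a2=0.152, a3=0.748, a4=0.518, a0=1.580; τ=−ln(0.0225)/1.580=2.401 → t=4.535; u2·a0=0.7730·1.580=1.221; a1+…+a3=1.062 < 1.221 ≤ a1+…+a4=1.580 → R4 fires; D=8 E=2 Z=4
Draw 4: a1=0.162, a2=0.152, a3=0.748, a4=0.592, a0=1.654; τ=−ln(0.6654)/1.654=0.246 → t=4.781; u2·a0=0.2983·1.654=0.493; a1+a2=0.314 < 0.493 ≤ a1+…+a3=1.062 → R3 fires; D=10 E=2 Z=3
Draw 5: a1=0.162, a2=0.152, a3=0.561, a4=0.740, a0=1.615; τ=−ln(0.6970)/1.615=0.224 → t=5.005; u2·a0=0.1312·1.615=0.212; a1=0.162 < 0.212 ≤ a1+a2=0.314 → R2 fires; D=11 E=1 Z=4
Draw 6: a1=0.081, a2=0.076, a3=0.748, a4=0.814, a0=1.719; τ=−ln(0.6419)/1.719=0.258 → t=5.262; u2·a0=0.0427·1.719=0.073 ≤ a1=0.081 → R1 fires; D=11 E=1 Z=6
Draw 7: a1=0.081, a2=0.076, a3=1.122, a4=0.814, a0=2.093; τ=−ln(0.2344)/2.093=0.693 → t=5.956; u2·a0=0.7233·2.093=1.514; a1+…+a3=1.279 < 1.514 ≤ a1+…+a4=2.093 → R4 fires; D=12 E=1 Z=6
Draw 8: a1=0.081, a2=0.076, a3=1.122, a4=0.888, a0=2.167; τ=−ln(0.6017)/2.167=0.234 → t=6.190; u2·a0=0.2880·2.167=0.624; a1+a2=0.157 < 0.624 ≤ a1+…+a3=1.279 → R3 fires; D=14 E=1 Z=5
Draw 9: a1=0.081, a2=0.076, a3=0.935, a4=1.036, a0=2.128; τ=−ln(0.4944)/2.128=0.331 → t=6.521; u2·a0=0.1513·2.128=0.322; a1+a2=0.157 < 0.322 ≤ a1+…+a3=1.092 → R3 fires; D=16 E=1 Z=4
Draw 10: a1=0.081, a2=0.076, a3=0.748, a4=1.184, a0=2.089; τ=−ln(0.5015)/2.089=0.330 → t=6.851; u2·a0=0.8620·2.089=1.801; a1+…+a3=0.905 < 1.801 ≤ a1+…+a4=2.089 → R4 fires; D=17 E=1 Z=4
Draw 11: a1=0.081, a2=0.076, a3=0.748, a4=1.258, a0=2.163; τ=−ln(0.0694)/2.163=1.233 → t=8.085; u2·a0=0.1621·2.163=0.351; a1+a2=0.157 < 0.351 ≤ a1+…+a3=0.905 → R3 fires; D=19 E=1 Z=3
Draw 12: a1=0.081, a2=0.076, a3=0.561, a4=1.406, a0=2.124; τ=−ln(0.2512)/2.124=0.650 → t=8.735 > T=8.6: stop.
At T=8.6: D=19 E=1 Z=3; the largest is D.

Dominant species at T: D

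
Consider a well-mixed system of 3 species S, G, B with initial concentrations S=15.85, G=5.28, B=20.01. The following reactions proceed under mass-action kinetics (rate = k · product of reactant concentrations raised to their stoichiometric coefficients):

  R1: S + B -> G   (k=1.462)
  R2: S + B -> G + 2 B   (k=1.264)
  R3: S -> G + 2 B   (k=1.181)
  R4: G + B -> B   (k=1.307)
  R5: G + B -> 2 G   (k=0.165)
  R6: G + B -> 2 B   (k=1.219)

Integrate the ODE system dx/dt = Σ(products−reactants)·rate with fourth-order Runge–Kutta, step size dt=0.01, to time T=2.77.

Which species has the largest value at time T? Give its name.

Dominant species at T: B

RK4 with dt=0.01: 277 steps to T=2.77. Trajectory (selected grid times):
t=0.00: S=15.85 G=5.28 B=20.01
t=0.31: S=0.00 G=0.00 B=28.92
t=0.62: S=0.00 G=0.00 B=28.92
t=0.92: S=0.00 G=0.00 B=28.92
t=1.23: S=0.00 G=0.00 B=28.92
t=1.54: S=0.00 G=0.00 B=28.92
t=1.85: S=0.00 G=0.00 B=28.92
t=2.15: S=0.00 G=0.00 B=28.92
t=2.46: S=0.00 G=0.00 B=28.92
t=2.77: S=0.00 G=0.00 B=28.92
At T=2.77: S=0.00 G=0.00 B=28.92; the largest is B.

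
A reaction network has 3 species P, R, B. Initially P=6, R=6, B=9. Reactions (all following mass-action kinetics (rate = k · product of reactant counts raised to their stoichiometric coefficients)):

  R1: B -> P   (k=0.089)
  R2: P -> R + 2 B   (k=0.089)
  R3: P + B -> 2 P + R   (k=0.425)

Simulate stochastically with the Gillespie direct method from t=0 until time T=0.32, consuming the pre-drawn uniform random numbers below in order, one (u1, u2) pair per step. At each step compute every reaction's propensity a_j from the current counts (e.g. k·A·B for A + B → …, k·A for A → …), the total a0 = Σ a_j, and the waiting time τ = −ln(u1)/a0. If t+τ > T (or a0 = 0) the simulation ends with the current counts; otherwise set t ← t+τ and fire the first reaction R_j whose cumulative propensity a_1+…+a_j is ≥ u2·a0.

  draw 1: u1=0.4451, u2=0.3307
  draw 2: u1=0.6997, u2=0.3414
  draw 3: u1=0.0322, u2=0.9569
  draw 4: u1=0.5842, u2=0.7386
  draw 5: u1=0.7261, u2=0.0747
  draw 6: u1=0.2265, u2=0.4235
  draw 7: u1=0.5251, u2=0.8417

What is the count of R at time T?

R at T = 12

t=0.000: P=6 R=6 B=9
Draw 1: a1=0.801, a2=0.534, a3=22.950, a0=24.285; τ=−ln(0.4451)/24.285=0.033 → t=0.033; u2·a0=0.3307·24.285=8.031; a1+a2=1.335 < 8.031 ≤ a1+…+a3=24.285 → R3 fires; P=7 R=7 B=8
Draw 2: a1=0.712, a2=0.623, a3=23.800, a0=25.135; τ=−ln(0.6997)/25.135=0.014 → t=0.048; u2·a0=0.3414·25.135=8.581; a1+a2=1.335 < 8.581 ≤ a1+…+a3=25.135 → R3 fires; P=8 R=8 B=7
Draw 3: a1=0.623, a2=0.712, a3=23.800, a0=25.135; τ=−ln(0.0322)/25.135=0.137 → t=0.184; u2·a0=0.9569·25.135=24.052; a1+a2=1.335 < 24.052 ≤ a1+…+a3=25.135 → R3 fires; P=9 R=9 B=6
Draw 4: a1=0.534, a2=0.801, a3=22.950, a0=24.285; τ=−ln(0.5842)/24.285=0.022 → t=0.206; u2·a0=0.7386·24.285=17.937; a1+a2=1.335 < 17.937 ≤ a1+…+a3=24.285 → R3 fires; P=10 R=10 B=5
Draw 5: a1=0.445, a2=0.890, a3=21.250, a0=22.585; τ=−ln(0.7261)/22.585=0.014 → t=0.221; u2·a0=0.0747·22.585=1.687; a1+a2=1.335 < 1.687 ≤ a1+…+a3=22.585 → R3 fires; P=11 R=11 B=4
Draw 6: a1=0.356, a2=0.979, a3=18.700, a0=20.035; τ=−ln(0.2265)/20.035=0.074 → t=0.295; u2·a0=0.4235·20.035=8.485; a1+a2=1.335 < 8.485 ≤ a1+…+a3=20.035 → R3 fires; P=12 R=12 B=3
Draw 7: a1=0.267, a2=1.068, a3=15.300, a0=16.635; τ=−ln(0.5251)/16.635=0.039 → t=0.333 > T=0.32: stop.
Read off R at T=0.32: 12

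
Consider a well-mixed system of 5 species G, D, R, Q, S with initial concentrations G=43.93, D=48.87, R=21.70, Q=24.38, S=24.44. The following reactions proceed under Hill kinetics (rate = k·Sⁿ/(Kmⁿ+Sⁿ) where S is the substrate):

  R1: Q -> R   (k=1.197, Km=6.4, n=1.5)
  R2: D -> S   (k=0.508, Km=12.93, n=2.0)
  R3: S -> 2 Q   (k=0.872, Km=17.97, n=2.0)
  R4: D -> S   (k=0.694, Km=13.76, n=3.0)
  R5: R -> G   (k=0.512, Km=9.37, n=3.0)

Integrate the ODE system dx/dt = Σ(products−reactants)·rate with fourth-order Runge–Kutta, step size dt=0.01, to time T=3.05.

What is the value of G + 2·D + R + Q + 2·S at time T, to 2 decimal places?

Check how each reaction changes W = G + 2·D + R + Q + 2·S (weight of products minus weight of reactants):
R1: Q -> R: (1·1) − (1·1) = 1 − 1 = 0
R2: D -> S: (2·1) − (2·1) = 2 − 2 = 0
R3: S -> 2 Q: (1·2) − (2·1) = 2 − 2 = 0
R4: D -> S: (2·1) − (2·1) = 2 − 2 = 0
R5: R -> G: (1·1) − (1·1) = 1 − 1 = 0
Every reaction leaves W unchanged, so W is conserved and no simulation is needed: W(T) = W(0) = 43.93 + 2·48.87 + 21.70 + 24.38 + 2·24.44 = 236.63

Value at T = 236.63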